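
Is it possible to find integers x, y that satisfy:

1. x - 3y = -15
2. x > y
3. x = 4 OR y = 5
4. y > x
No

A contradictory subset is {x > y, y > x}. No integer assignment can satisfy these jointly:

  - x > y: bounds one variable relative to another variable
  - y > x: bounds one variable relative to another variable

Direct contradiction: x > y and y > x cannot both hold.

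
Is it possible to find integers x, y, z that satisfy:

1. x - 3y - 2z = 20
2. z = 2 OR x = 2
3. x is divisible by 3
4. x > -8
Yes

Take x = 3, y = -7, z = 2. Substituting into each constraint:
  (1) 3 - 3(-7) - 2(2) = 20 ✓
  (2) z = 2, target 2 ✓ (first branch holds)
  (3) 3 = 3 × 1, remainder 0 ✓
  (4) 3 > -8 ✓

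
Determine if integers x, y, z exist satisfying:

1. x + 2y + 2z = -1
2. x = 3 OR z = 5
Yes

Take x = 3, y = 0, z = -2. Substituting into each constraint:
  (1) 3 + 2(0) + 2(-2) = -1 ✓
  (2) x = 3, target 3 ✓ (first branch holds)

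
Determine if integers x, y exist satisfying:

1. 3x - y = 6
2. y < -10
Yes

Take x = -2, y = -12. Substituting into each constraint:
  (1) 3(-2) + 12 = 6 ✓
  (2) -12 < -10 ✓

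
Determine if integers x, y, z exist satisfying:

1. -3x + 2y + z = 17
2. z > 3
Yes

Take x = 0, y = 0, z = 17. Substituting into each constraint:
  (1) -3(0) + 2(0) + 17 = 17 ✓
  (2) 17 > 3 ✓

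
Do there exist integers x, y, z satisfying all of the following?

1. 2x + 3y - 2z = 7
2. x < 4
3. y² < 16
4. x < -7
Yes

Take x = -8, y = 1, z = -10. Substituting into each constraint:
  (1) 2(-8) + 3(1) - 2(-10) = 7 ✓
  (2) -8 < 4 ✓
  (3) y² = (1)² = 1, and 1 < 16 ✓
  (4) -8 < -7 ✓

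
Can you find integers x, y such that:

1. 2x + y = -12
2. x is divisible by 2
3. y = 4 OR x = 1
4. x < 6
Yes

Take x = -8, y = 4. Substituting into each constraint:
  (1) 2(-8) + 4 = -12 ✓
  (2) -8 = 2 × -4, remainder 0 ✓
  (3) y = 4, target 4 ✓ (first branch holds)
  (4) -8 < 6 ✓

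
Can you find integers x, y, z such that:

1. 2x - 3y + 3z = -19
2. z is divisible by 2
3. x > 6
Yes

Take x = 7, y = 11, z = 0. Substituting into each constraint:
  (1) 2(7) - 3(11) + 3(0) = -19 ✓
  (2) 0 = 2 × 0, remainder 0 ✓
  (3) 7 > 6 ✓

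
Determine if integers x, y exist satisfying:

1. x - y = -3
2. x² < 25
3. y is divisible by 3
Yes

Take x = -3, y = 0. Substituting into each constraint:
  (1) (-3) + 0 = -3 ✓
  (2) x² = (-3)² = 9, and 9 < 25 ✓
  (3) 0 = 3 × 0, remainder 0 ✓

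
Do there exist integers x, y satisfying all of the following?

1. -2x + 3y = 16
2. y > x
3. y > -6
Yes

Take x = 1, y = 6. Substituting into each constraint:
  (1) -2(1) + 3(6) = 16 ✓
  (2) 6 > 1 ✓
  (3) 6 > -6 ✓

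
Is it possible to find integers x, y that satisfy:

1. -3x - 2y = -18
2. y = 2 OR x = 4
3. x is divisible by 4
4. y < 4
Yes

Take x = 4, y = 3. Substituting into each constraint:
  (1) -3(4) - 2(3) = -18 ✓
  (2) x = 4, target 4 ✓ (second branch holds)
  (3) 4 = 4 × 1, remainder 0 ✓
  (4) 3 < 4 ✓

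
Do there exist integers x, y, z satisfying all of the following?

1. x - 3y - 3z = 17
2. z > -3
Yes

Take x = 17, y = 0, z = 0. Substituting into each constraint:
  (1) 17 - 3(0) - 3(0) = 17 ✓
  (2) 0 > -3 ✓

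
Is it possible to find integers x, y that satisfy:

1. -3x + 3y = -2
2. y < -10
No

Even the single constraint (-3x + 3y = -2) is infeasible over the integers.

  - -3x + 3y = -2: every term on the left is divisible by 3, so the LHS ≡ 0 (mod 3), but the RHS -2 is not — no integer solution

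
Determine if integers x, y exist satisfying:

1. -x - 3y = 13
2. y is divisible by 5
Yes

Take x = -13, y = 0. Substituting into each constraint:
  (1) 13 - 3(0) = 13 ✓
  (2) 0 = 5 × 0, remainder 0 ✓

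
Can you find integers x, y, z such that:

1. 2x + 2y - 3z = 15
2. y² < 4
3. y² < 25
Yes

Take x = 9, y = 0, z = 1. Substituting into each constraint:
  (1) 2(9) + 2(0) - 3(1) = 15 ✓
  (2) y² = (0)² = 0, and 0 < 4 ✓
  (3) y² = (0)² = 0, and 0 < 25 ✓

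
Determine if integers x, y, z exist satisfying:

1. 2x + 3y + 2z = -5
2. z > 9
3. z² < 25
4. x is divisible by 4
No

A contradictory subset is {z > 9, z² < 25}. No integer assignment can satisfy these jointly:

  - z > 9: bounds one variable relative to a constant
  - z² < 25: restricts z to |z| ≤ 4

Direct contradiction: the bounds on z require z ≥ 10 and z ≤ 4 simultaneously, which is empty.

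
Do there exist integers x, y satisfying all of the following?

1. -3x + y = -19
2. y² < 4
Yes

Take x = 6, y = -1. Substituting into each constraint:
  (1) -3(6) + (-1) = -19 ✓
  (2) y² = (-1)² = 1, and 1 < 4 ✓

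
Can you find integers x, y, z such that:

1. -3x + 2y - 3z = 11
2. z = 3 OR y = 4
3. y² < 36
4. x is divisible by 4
Yes

Take x = 0, y = 4, z = -1. Substituting into each constraint:
  (1) -3(0) + 2(4) - 3(-1) = 11 ✓
  (2) y = 4, target 4 ✓ (second branch holds)
  (3) y² = (4)² = 16, and 16 < 36 ✓
  (4) 0 = 4 × 0, remainder 0 ✓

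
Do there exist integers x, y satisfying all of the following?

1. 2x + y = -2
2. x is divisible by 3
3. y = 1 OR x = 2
No

The full constraint system is jointly infeasible over the integers. Each constraint and what it forces:

  - 2x + y = -2: is a linear equation tying the variables together
  - x is divisible by 3: restricts x to multiples of 3
  - y = 1 OR x = 2: forces a choice: either y = 1 or x = 2

Split on the disjunction (y = 1 OR x = 2):
  • If y = 1: with y = 1, writing x = 3x', every remaining term of the linear equation is divisible by 6, so the left side is ≡ 0 (mod 6); but the right side -3 ≡ 3 (mod 6). No integers can satisfy it.
  • If x = 2: this contradicts the divisibility constraint — 2 is not a multiple of 3.
Both branches are infeasible, so the system has no integer solution.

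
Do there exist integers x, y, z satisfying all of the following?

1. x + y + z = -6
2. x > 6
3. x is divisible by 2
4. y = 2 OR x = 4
Yes

Take x = 8, y = 2, z = -16. Substituting into each constraint:
  (1) 8 + 2 + (-16) = -6 ✓
  (2) 8 > 6 ✓
  (3) 8 = 2 × 4, remainder 0 ✓
  (4) y = 2, target 2 ✓ (first branch holds)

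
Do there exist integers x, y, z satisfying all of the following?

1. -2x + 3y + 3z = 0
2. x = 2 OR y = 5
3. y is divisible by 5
Yes

Take x = 0, y = 5, z = -5. Substituting into each constraint:
  (1) -2(0) + 3(5) + 3(-5) = 0 ✓
  (2) y = 5, target 5 ✓ (second branch holds)
  (3) 5 = 5 × 1, remainder 0 ✓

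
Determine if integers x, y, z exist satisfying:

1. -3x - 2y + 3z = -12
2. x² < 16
Yes

Take x = 0, y = 0, z = -4. Substituting into each constraint:
  (1) -3(0) - 2(0) + 3(-4) = -12 ✓
  (2) x² = (0)² = 0, and 0 < 16 ✓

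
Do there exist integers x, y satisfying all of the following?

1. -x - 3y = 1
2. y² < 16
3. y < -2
Yes

Take x = 8, y = -3. Substituting into each constraint:
  (1) (-8) - 3(-3) = 1 ✓
  (2) y² = (-3)² = 9, and 9 < 16 ✓
  (3) -3 < -2 ✓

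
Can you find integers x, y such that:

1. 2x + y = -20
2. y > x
Yes

Take x = -7, y = -6. Substituting into each constraint:
  (1) 2(-7) + (-6) = -20 ✓
  (2) -6 > -7 ✓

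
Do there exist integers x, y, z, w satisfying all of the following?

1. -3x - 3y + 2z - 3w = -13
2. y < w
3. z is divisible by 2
Yes

Take x = 2, y = 0, z = -2, w = 1. Substituting into each constraint:
  (1) -3(2) - 3(0) + 2(-2) - 3(1) = -13 ✓
  (2) 0 < 1 ✓
  (3) -2 = 2 × -1, remainder 0 ✓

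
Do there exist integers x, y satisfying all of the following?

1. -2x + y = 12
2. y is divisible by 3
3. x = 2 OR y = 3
No

The full constraint system is jointly infeasible over the integers. Each constraint and what it forces:

  - -2x + y = 12: is a linear equation tying the variables together
  - y is divisible by 3: restricts y to multiples of 3
  - x = 2 OR y = 3: forces a choice: either x = 2 or y = 3

Split on the disjunction (x = 2 OR y = 3):
  • If x = 2: with x = 2, writing y = 3y', every remaining term of the linear equation is divisible by 3, so the left side is ≡ 0 (mod 3); but the right side 16 ≡ 1 (mod 3). No integers can satisfy it.
  • If y = 3: with y = 3, every remaining term of the linear equation is divisible by 2, so the left side is ≡ 0 (mod 2); but the right side 9 ≡ 1 (mod 2). No integers can satisfy it.
Both branches are infeasible, so the system has no integer solution.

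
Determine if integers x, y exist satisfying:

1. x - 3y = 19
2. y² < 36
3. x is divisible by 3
No

A contradictory subset is {x - 3y = 19, x is divisible by 3}. No integer assignment can satisfy these jointly:

  - x - 3y = 19: is a linear equation tying the variables together
  - x is divisible by 3: restricts x to multiples of 3

Modular obstruction: writing x = 3x', every remaining term of the linear equation is divisible by 3, so the left side is ≡ 0 (mod 3); but the right side 19 ≡ 1 (mod 3). No integers can satisfy it.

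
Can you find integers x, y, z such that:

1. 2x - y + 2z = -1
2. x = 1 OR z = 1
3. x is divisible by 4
Yes

Take x = 0, y = 3, z = 1. Substituting into each constraint:
  (1) 2(0) + (-3) + 2(1) = -1 ✓
  (2) z = 1, target 1 ✓ (second branch holds)
  (3) 0 = 4 × 0, remainder 0 ✓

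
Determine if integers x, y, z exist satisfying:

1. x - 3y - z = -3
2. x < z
Yes

Take x = -3, y = 0, z = 0. Substituting into each constraint:
  (1) (-3) - 3(0) + 0 = -3 ✓
  (2) -3 < 0 ✓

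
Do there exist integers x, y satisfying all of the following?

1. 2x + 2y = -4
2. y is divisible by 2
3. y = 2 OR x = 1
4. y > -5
Yes

Take x = -4, y = 2. Substituting into each constraint:
  (1) 2(-4) + 2(2) = -4 ✓
  (2) 2 = 2 × 1, remainder 0 ✓
  (3) y = 2, target 2 ✓ (first branch holds)
  (4) 2 > -5 ✓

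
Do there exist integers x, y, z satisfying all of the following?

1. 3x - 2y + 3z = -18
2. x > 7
Yes

Take x = 8, y = 0, z = -14. Substituting into each constraint:
  (1) 3(8) - 2(0) + 3(-14) = -18 ✓
  (2) 8 > 7 ✓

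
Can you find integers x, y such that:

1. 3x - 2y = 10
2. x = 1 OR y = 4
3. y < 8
Yes

Take x = 6, y = 4. Substituting into each constraint:
  (1) 3(6) - 2(4) = 10 ✓
  (2) y = 4, target 4 ✓ (second branch holds)
  (3) 4 < 8 ✓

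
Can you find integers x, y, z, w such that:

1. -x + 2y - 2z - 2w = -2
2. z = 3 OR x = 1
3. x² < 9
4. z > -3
Yes

Take x = 2, y = 3, z = 3, w = 0. Substituting into each constraint:
  (1) (-2) + 2(3) - 2(3) - 2(0) = -2 ✓
  (2) z = 3, target 3 ✓ (first branch holds)
  (3) x² = (2)² = 4, and 4 < 9 ✓
  (4) 3 > -3 ✓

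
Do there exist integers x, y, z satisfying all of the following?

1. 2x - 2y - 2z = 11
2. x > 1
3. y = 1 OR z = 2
No

Even the single constraint (2x - 2y - 2z = 11) is infeasible over the integers.

  - 2x - 2y - 2z = 11: every term on the left is divisible by 2, so the LHS ≡ 0 (mod 2), but the RHS 11 is not — no integer solution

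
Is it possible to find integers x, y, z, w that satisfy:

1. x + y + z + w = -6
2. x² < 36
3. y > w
Yes

Take x = 0, y = 1, z = -7, w = 0. Substituting into each constraint:
  (1) 0 + 1 + (-7) + 0 = -6 ✓
  (2) x² = (0)² = 0, and 0 < 36 ✓
  (3) 1 > 0 ✓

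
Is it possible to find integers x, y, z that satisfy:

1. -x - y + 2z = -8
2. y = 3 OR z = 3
Yes

Take x = 12, y = 2, z = 3. Substituting into each constraint:
  (1) (-12) + (-2) + 2(3) = -8 ✓
  (2) z = 3, target 3 ✓ (second branch holds)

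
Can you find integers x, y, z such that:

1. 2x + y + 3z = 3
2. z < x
Yes

Take x = 0, y = 6, z = -1. Substituting into each constraint:
  (1) 2(0) + 6 + 3(-1) = 3 ✓
  (2) -1 < 0 ✓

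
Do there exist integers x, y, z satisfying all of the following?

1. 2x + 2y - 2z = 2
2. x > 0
Yes

Take x = 1, y = 0, z = 0. Substituting into each constraint:
  (1) 2(1) + 2(0) - 2(0) = 2 ✓
  (2) 1 > 0 ✓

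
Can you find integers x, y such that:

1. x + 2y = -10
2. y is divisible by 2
Yes

Take x = -10, y = 0. Substituting into each constraint:
  (1) (-10) + 2(0) = -10 ✓
  (2) 0 = 2 × 0, remainder 0 ✓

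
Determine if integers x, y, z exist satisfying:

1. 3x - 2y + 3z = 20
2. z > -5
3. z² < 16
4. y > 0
Yes

Take x = 8, y = 2, z = 0. Substituting into each constraint:
  (1) 3(8) - 2(2) + 3(0) = 20 ✓
  (2) 0 > -5 ✓
  (3) z² = (0)² = 0, and 0 < 16 ✓
  (4) 2 > 0 ✓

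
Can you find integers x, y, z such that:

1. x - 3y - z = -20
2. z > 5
Yes

Take x = -14, y = 0, z = 6. Substituting into each constraint:
  (1) (-14) - 3(0) + (-6) = -20 ✓
  (2) 6 > 5 ✓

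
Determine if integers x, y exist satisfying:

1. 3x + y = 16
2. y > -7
Yes

Take x = 0, y = 16. Substituting into each constraint:
  (1) 3(0) + 16 = 16 ✓
  (2) 16 > -7 ✓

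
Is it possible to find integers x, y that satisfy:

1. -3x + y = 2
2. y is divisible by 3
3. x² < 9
No

A contradictory subset is {-3x + y = 2, y is divisible by 3}. No integer assignment can satisfy these jointly:

  - -3x + y = 2: is a linear equation tying the variables together
  - y is divisible by 3: restricts y to multiples of 3

Modular obstruction: writing y = 3y', every remaining term of the linear equation is divisible by 3, so the left side is ≡ 0 (mod 3); but the right side 2 ≡ 2 (mod 3). No integers can satisfy it.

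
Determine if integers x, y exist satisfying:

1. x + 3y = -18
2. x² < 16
Yes

Take x = 0, y = -6. Substituting into each constraint:
  (1) 0 + 3(-6) = -18 ✓
  (2) x² = (0)² = 0, and 0 < 16 ✓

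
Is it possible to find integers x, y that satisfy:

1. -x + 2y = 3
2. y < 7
Yes

Take x = 1, y = 2. Substituting into each constraint:
  (1) (-1) + 2(2) = 3 ✓
  (2) 2 < 7 ✓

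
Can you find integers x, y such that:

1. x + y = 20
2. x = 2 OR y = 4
Yes

Take x = 2, y = 18. Substituting into each constraint:
  (1) 2 + 18 = 20 ✓
  (2) x = 2, target 2 ✓ (first branch holds)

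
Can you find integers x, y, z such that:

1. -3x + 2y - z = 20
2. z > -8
Yes

Take x = 0, y = 10, z = 0. Substituting into each constraint:
  (1) -3(0) + 2(10) + 0 = 20 ✓
  (2) 0 > -8 ✓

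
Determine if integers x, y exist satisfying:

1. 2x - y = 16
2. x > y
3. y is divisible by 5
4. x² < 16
Yes

Take x = 3, y = -10. Substituting into each constraint:
  (1) 2(3) + 10 = 16 ✓
  (2) 3 > -10 ✓
  (3) -10 = 5 × -2, remainder 0 ✓
  (4) x² = (3)² = 9, and 9 < 16 ✓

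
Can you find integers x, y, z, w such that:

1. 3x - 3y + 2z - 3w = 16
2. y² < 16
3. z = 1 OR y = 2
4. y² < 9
Yes

Take x = 8, y = 2, z = -1, w = 0. Substituting into each constraint:
  (1) 3(8) - 3(2) + 2(-1) - 3(0) = 16 ✓
  (2) y² = (2)² = 4, and 4 < 16 ✓
  (3) y = 2, target 2 ✓ (second branch holds)
  (4) y² = (2)² = 4, and 4 < 9 ✓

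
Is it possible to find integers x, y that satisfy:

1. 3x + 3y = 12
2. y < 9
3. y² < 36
Yes

Take x = 0, y = 4. Substituting into each constraint:
  (1) 3(0) + 3(4) = 12 ✓
  (2) 4 < 9 ✓
  (3) y² = (4)² = 16, and 16 < 36 ✓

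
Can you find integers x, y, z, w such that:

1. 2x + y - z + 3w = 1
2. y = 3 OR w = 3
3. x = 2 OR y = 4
Yes

Take x = 0, y = 4, z = 12, w = 3. Substituting into each constraint:
  (1) 2(0) + 4 + (-12) + 3(3) = 1 ✓
  (2) w = 3, target 3 ✓ (second branch holds)
  (3) y = 4, target 4 ✓ (second branch holds)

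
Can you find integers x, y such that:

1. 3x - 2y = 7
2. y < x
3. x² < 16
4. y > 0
Yes

Take x = 3, y = 1. Substituting into each constraint:
  (1) 3(3) - 2(1) = 7 ✓
  (2) 1 < 3 ✓
  (3) x² = (3)² = 9, and 9 < 16 ✓
  (4) 1 > 0 ✓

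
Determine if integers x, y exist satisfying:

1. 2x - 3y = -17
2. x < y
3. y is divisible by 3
Yes

Take x = -13, y = -3. Substituting into each constraint:
  (1) 2(-13) - 3(-3) = -17 ✓
  (2) -13 < -3 ✓
  (3) -3 = 3 × -1, remainder 0 ✓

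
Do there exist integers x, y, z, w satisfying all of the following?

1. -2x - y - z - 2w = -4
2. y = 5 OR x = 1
Yes

Take x = 0, y = 5, z = -1, w = 0. Substituting into each constraint:
  (1) -2(0) + (-5) + 1 - 2(0) = -4 ✓
  (2) y = 5, target 5 ✓ (first branch holds)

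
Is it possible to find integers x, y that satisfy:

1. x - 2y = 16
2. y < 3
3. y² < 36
Yes

Take x = 16, y = 0. Substituting into each constraint:
  (1) 16 - 2(0) = 16 ✓
  (2) 0 < 3 ✓
  (3) y² = (0)² = 0, and 0 < 36 ✓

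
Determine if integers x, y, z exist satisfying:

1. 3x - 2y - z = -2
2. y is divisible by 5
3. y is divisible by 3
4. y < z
Yes

Take x = 0, y = 0, z = 2. Substituting into each constraint:
  (1) 3(0) - 2(0) + (-2) = -2 ✓
  (2) 0 = 5 × 0, remainder 0 ✓
  (3) 0 = 3 × 0, remainder 0 ✓
  (4) 0 < 2 ✓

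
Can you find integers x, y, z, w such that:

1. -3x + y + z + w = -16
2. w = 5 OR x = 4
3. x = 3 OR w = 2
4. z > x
Yes

Take x = 4, y = -11, z = 5, w = 2. Substituting into each constraint:
  (1) -3(4) + (-11) + 5 + 2 = -16 ✓
  (2) x = 4, target 4 ✓ (second branch holds)
  (3) w = 2, target 2 ✓ (second branch holds)
  (4) 5 > 4 ✓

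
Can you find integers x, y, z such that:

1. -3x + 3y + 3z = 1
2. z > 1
No

Even the single constraint (-3x + 3y + 3z = 1) is infeasible over the integers.

  - -3x + 3y + 3z = 1: every term on the left is divisible by 3, so the LHS ≡ 0 (mod 3), but the RHS 1 is not — no integer solution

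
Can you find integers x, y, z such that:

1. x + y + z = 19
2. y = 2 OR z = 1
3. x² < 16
Yes

Take x = 0, y = 18, z = 1. Substituting into each constraint:
  (1) 0 + 18 + 1 = 19 ✓
  (2) z = 1, target 1 ✓ (second branch holds)
  (3) x² = (0)² = 0, and 0 < 16 ✓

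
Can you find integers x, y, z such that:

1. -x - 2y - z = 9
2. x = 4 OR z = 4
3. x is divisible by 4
Yes

Take x = 4, y = -7, z = 1. Substituting into each constraint:
  (1) (-4) - 2(-7) + (-1) = 9 ✓
  (2) x = 4, target 4 ✓ (first branch holds)
  (3) 4 = 4 × 1, remainder 0 ✓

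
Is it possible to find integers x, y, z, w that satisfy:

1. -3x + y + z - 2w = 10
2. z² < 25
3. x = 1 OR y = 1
Yes

Take x = 2, y = 1, z = -1, w = -8. Substituting into each constraint:
  (1) -3(2) + 1 + (-1) - 2(-8) = 10 ✓
  (2) z² = (-1)² = 1, and 1 < 25 ✓
  (3) y = 1, target 1 ✓ (second branch holds)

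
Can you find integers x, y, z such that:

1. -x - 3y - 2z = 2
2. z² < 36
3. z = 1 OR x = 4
Yes

Take x = -4, y = 0, z = 1. Substituting into each constraint:
  (1) 4 - 3(0) - 2(1) = 2 ✓
  (2) z² = (1)² = 1, and 1 < 36 ✓
  (3) z = 1, target 1 ✓ (first branch holds)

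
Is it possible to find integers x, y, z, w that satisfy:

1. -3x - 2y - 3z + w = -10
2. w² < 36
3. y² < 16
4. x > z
Yes

Take x = 3, y = 0, z = 2, w = 5. Substituting into each constraint:
  (1) -3(3) - 2(0) - 3(2) + 5 = -10 ✓
  (2) w² = (5)² = 25, and 25 < 36 ✓
  (3) y² = (0)² = 0, and 0 < 16 ✓
  (4) 3 > 2 ✓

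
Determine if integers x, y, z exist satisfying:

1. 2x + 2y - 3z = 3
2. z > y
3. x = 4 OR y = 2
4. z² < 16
Yes

Take x = 4, y = 2, z = 3. Substituting into each constraint:
  (1) 2(4) + 2(2) - 3(3) = 3 ✓
  (2) 3 > 2 ✓
  (3) x = 4, target 4 ✓ (first branch holds)
  (4) z² = (3)² = 9, and 9 < 16 ✓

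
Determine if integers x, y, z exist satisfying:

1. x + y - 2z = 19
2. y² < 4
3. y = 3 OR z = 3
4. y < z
Yes

Take x = 25, y = 0, z = 3. Substituting into each constraint:
  (1) 25 + 0 - 2(3) = 19 ✓
  (2) y² = (0)² = 0, and 0 < 4 ✓
  (3) z = 3, target 3 ✓ (second branch holds)
  (4) 0 < 3 ✓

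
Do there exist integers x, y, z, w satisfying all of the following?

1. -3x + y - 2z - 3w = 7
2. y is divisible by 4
Yes

Take x = 0, y = 0, z = -5, w = 1. Substituting into each constraint:
  (1) -3(0) + 0 - 2(-5) - 3(1) = 7 ✓
  (2) 0 = 4 × 0, remainder 0 ✓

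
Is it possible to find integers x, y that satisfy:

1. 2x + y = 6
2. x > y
Yes

Take x = 3, y = 0. Substituting into each constraint:
  (1) 2(3) + 0 = 6 ✓
  (2) 3 > 0 ✓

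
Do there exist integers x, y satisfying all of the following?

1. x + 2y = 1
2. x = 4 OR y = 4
Yes

Take x = -7, y = 4. Substituting into each constraint:
  (1) (-7) + 2(4) = 1 ✓
  (2) y = 4, target 4 ✓ (second branch holds)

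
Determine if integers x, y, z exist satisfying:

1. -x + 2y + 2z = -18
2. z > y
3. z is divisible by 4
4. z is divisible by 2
Yes

Take x = 16, y = -1, z = 0. Substituting into each constraint:
  (1) (-16) + 2(-1) + 2(0) = -18 ✓
  (2) 0 > -1 ✓
  (3) 0 = 4 × 0, remainder 0 ✓
  (4) 0 = 2 × 0, remainder 0 ✓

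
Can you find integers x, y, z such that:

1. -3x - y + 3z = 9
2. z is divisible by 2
Yes

Take x = -3, y = 0, z = 0. Substituting into each constraint:
  (1) -3(-3) + 0 + 3(0) = 9 ✓
  (2) 0 = 2 × 0, remainder 0 ✓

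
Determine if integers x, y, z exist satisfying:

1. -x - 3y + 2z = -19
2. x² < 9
Yes

Take x = 0, y = 1, z = -8. Substituting into each constraint:
  (1) 0 - 3(1) + 2(-8) = -19 ✓
  (2) x² = (0)² = 0, and 0 < 9 ✓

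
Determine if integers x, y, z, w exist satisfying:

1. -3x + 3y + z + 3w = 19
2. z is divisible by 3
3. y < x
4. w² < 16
No

A contradictory subset is {-3x + 3y + z + 3w = 19, z is divisible by 3}. No integer assignment can satisfy these jointly:

  - -3x + 3y + z + 3w = 19: is a linear equation tying the variables together
  - z is divisible by 3: restricts z to multiples of 3

Modular obstruction: writing z = 3z', every remaining term of the linear equation is divisible by 3, so the left side is ≡ 0 (mod 3); but the right side 19 ≡ 1 (mod 3). No integers can satisfy it.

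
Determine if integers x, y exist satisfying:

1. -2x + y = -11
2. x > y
Yes

Take x = 6, y = 1. Substituting into each constraint:
  (1) -2(6) + 1 = -11 ✓
  (2) 6 > 1 ✓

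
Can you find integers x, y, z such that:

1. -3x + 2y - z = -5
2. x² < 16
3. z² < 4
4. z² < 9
Yes

Take x = 1, y = -1, z = 0. Substituting into each constraint:
  (1) -3(1) + 2(-1) + 0 = -5 ✓
  (2) x² = (1)² = 1, and 1 < 16 ✓
  (3) z² = (0)² = 0, and 0 < 4 ✓
  (4) z² = (0)² = 0, and 0 < 9 ✓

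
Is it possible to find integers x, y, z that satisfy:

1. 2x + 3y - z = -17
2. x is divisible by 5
Yes

Take x = 0, y = 0, z = 17. Substituting into each constraint:
  (1) 2(0) + 3(0) + (-17) = -17 ✓
  (2) 0 = 5 × 0, remainder 0 ✓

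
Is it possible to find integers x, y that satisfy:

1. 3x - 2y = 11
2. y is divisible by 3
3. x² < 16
No

A contradictory subset is {3x - 2y = 11, y is divisible by 3}. No integer assignment can satisfy these jointly:

  - 3x - 2y = 11: is a linear equation tying the variables together
  - y is divisible by 3: restricts y to multiples of 3

Modular obstruction: writing y = 3y', every remaining term of the linear equation is divisible by 3, so the left side is ≡ 0 (mod 3); but the right side 11 ≡ 2 (mod 3). No integers can satisfy it.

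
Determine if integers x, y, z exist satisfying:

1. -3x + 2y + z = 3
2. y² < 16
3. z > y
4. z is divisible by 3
Yes

Take x = -3, y = -3, z = 0. Substituting into each constraint:
  (1) -3(-3) + 2(-3) + 0 = 3 ✓
  (2) y² = (-3)² = 9, and 9 < 16 ✓
  (3) 0 > -3 ✓
  (4) 0 = 3 × 0, remainder 0 ✓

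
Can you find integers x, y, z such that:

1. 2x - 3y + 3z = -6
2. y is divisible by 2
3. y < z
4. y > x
Yes

Take x = -6, y = 0, z = 2. Substituting into each constraint:
  (1) 2(-6) - 3(0) + 3(2) = -6 ✓
  (2) 0 = 2 × 0, remainder 0 ✓
  (3) 0 < 2 ✓
  (4) 0 > -6 ✓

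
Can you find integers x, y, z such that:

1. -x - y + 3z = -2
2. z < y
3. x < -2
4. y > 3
Yes

Take x = -3, y = 5, z = 0. Substituting into each constraint:
  (1) 3 + (-5) + 3(0) = -2 ✓
  (2) 0 < 5 ✓
  (3) -3 < -2 ✓
  (4) 5 > 3 ✓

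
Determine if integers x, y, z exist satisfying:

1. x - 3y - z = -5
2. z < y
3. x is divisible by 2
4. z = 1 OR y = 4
Yes

Take x = 6, y = 4, z = -1. Substituting into each constraint:
  (1) 6 - 3(4) + 1 = -5 ✓
  (2) -1 < 4 ✓
  (3) 6 = 2 × 3, remainder 0 ✓
  (4) y = 4, target 4 ✓ (second branch holds)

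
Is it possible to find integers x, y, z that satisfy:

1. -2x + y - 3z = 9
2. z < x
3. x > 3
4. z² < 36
Yes

Take x = 4, y = 17, z = 0. Substituting into each constraint:
  (1) -2(4) + 17 - 3(0) = 9 ✓
  (2) 0 < 4 ✓
  (3) 4 > 3 ✓
  (4) z² = (0)² = 0, and 0 < 36 ✓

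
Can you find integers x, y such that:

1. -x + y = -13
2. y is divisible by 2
Yes

Take x = 13, y = 0. Substituting into each constraint:
  (1) (-13) + 0 = -13 ✓
  (2) 0 = 2 × 0, remainder 0 ✓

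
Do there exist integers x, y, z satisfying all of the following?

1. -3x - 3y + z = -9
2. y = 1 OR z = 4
Yes

Take x = 0, y = 1, z = -6. Substituting into each constraint:
  (1) -3(0) - 3(1) + (-6) = -9 ✓
  (2) y = 1, target 1 ✓ (first branch holds)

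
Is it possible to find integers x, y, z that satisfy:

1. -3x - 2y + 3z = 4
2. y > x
Yes

Take x = 0, y = 1, z = 2. Substituting into each constraint:
  (1) -3(0) - 2(1) + 3(2) = 4 ✓
  (2) 1 > 0 ✓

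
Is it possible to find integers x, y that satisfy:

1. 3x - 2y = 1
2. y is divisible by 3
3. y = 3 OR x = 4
No

A contradictory subset is {3x - 2y = 1, y = 3 OR x = 4}. No integer assignment can satisfy these jointly:

  - 3x - 2y = 1: is a linear equation tying the variables together
  - y = 3 OR x = 4: forces a choice: either y = 3 or x = 4

Split on the disjunction (y = 3 OR x = 4):
  • If y = 3: with y = 3, every remaining term of the linear equation is divisible by 3, so the left side is ≡ 0 (mod 3); but the right side 7 ≡ 1 (mod 3). No integers can satisfy it.
  • If x = 4: with x = 4, every remaining term of the linear equation is divisible by 2, so the left side is ≡ 0 (mod 2); but the right side -11 ≡ 1 (mod 2). No integers can satisfy it.
Both branches are infeasible, so the system has no integer solution.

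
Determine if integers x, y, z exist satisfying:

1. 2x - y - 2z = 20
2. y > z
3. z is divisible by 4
Yes

Take x = 11, y = 2, z = 0. Substituting into each constraint:
  (1) 2(11) + (-2) - 2(0) = 20 ✓
  (2) 2 > 0 ✓
  (3) 0 = 4 × 0, remainder 0 ✓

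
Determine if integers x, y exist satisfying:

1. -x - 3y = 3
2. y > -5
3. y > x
Yes

Take x = -3, y = 0. Substituting into each constraint:
  (1) 3 - 3(0) = 3 ✓
  (2) 0 > -5 ✓
  (3) 0 > -3 ✓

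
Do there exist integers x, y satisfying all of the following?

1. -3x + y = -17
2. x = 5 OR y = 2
Yes

Take x = 5, y = -2. Substituting into each constraint:
  (1) -3(5) + (-2) = -17 ✓
  (2) x = 5, target 5 ✓ (first branch holds)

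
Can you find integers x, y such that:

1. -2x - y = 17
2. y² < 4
Yes

Take x = -9, y = 1. Substituting into each constraint:
  (1) -2(-9) + (-1) = 17 ✓
  (2) y² = (1)² = 1, and 1 < 4 ✓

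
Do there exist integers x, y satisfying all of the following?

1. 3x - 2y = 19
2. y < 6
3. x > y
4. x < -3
Yes

Take x = -5, y = -17. Substituting into each constraint:
  (1) 3(-5) - 2(-17) = 19 ✓
  (2) -17 < 6 ✓
  (3) -5 > -17 ✓
  (4) -5 < -3 ✓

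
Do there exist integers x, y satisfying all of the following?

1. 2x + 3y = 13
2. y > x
Yes

Take x = 2, y = 3. Substituting into each constraint:
  (1) 2(2) + 3(3) = 13 ✓
  (2) 3 > 2 ✓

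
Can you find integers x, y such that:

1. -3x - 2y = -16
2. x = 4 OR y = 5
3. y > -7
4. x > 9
No

A contradictory subset is {-3x - 2y = -16, x = 4 OR y = 5, x > 9}. No integer assignment can satisfy these jointly:

  - -3x - 2y = -16: is a linear equation tying the variables together
  - x = 4 OR y = 5: forces a choice: either x = 4 or y = 5
  - x > 9: bounds one variable relative to a constant

Split on the disjunction (x = 4 OR y = 5):
  • If x = 4: this contradicts the bound x ≥ 10.
  • If y = 5: the equation forces x = 2, which contradicts the bound x ≥ 10.
Both branches are infeasible, so the system has no integer solution.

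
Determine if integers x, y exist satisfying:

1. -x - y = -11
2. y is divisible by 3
Yes

Take x = 11, y = 0. Substituting into each constraint:
  (1) (-11) + 0 = -11 ✓
  (2) 0 = 3 × 0, remainder 0 ✓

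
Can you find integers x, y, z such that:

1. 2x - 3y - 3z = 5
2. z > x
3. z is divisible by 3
Yes

Take x = -2, y = -3, z = 0. Substituting into each constraint:
  (1) 2(-2) - 3(-3) - 3(0) = 5 ✓
  (2) 0 > -2 ✓
  (3) 0 = 3 × 0, remainder 0 ✓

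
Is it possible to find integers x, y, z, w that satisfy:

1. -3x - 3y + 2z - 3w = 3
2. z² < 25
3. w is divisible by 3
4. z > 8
No

A contradictory subset is {z² < 25, z > 8}. No integer assignment can satisfy these jointly:

  - z² < 25: restricts z to |z| ≤ 4
  - z > 8: bounds one variable relative to a constant

Direct contradiction: the bounds on z require z ≥ 9 and z ≤ 4 simultaneously, which is empty.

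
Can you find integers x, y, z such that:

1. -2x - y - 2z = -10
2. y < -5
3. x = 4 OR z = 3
Yes

Take x = 4, y = -6, z = 4. Substituting into each constraint:
  (1) -2(4) + 6 - 2(4) = -10 ✓
  (2) -6 < -5 ✓
  (3) x = 4, target 4 ✓ (first branch holds)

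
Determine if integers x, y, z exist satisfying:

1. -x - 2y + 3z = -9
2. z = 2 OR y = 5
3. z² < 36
Yes

Take x = -1, y = 5, z = 0. Substituting into each constraint:
  (1) 1 - 2(5) + 3(0) = -9 ✓
  (2) y = 5, target 5 ✓ (second branch holds)
  (3) z² = (0)² = 0, and 0 < 36 ✓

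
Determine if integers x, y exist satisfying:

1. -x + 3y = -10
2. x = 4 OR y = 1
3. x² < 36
Yes

Take x = 4, y = -2. Substituting into each constraint:
  (1) (-4) + 3(-2) = -10 ✓
  (2) x = 4, target 4 ✓ (first branch holds)
  (3) x² = (4)² = 16, and 16 < 36 ✓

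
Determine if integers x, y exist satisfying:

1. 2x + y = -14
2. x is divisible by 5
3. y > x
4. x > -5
No

A contradictory subset is {2x + y = -14, y > x, x > -5}. No integer assignment can satisfy these jointly:

  - 2x + y = -14: is a linear equation tying the variables together
  - y > x: bounds one variable relative to another variable
  - x > -5: bounds one variable relative to a constant

Propagating the comparison: y > x and x ≥ -4 give y ≥ -3. Range argument: with x ∈ [-4, ∞], y ∈ [-3, ∞], the left side of the equation is at least -11, but the right side is -14 < -11. No integer solution exists.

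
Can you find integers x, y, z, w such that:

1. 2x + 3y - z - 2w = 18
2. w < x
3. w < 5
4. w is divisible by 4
Yes

Take x = 1, y = 0, z = -16, w = 0. Substituting into each constraint:
  (1) 2(1) + 3(0) + 16 - 2(0) = 18 ✓
  (2) 0 < 1 ✓
  (3) 0 < 5 ✓
  (4) 0 = 4 × 0, remainder 0 ✓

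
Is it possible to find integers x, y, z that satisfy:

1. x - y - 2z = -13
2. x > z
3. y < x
Yes

Take x = 8, y = 7, z = 7. Substituting into each constraint:
  (1) 8 + (-7) - 2(7) = -13 ✓
  (2) 8 > 7 ✓
  (3) 7 < 8 ✓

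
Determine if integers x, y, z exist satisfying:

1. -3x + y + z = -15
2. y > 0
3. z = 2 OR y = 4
Yes

Take x = 7, y = 4, z = 2. Substituting into each constraint:
  (1) -3(7) + 4 + 2 = -15 ✓
  (2) 4 > 0 ✓
  (3) z = 2, target 2 ✓ (first branch holds)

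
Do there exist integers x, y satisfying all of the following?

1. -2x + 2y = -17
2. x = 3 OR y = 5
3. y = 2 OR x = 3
No

Even the single constraint (-2x + 2y = -17) is infeasible over the integers.

  - -2x + 2y = -17: every term on the left is divisible by 2, so the LHS ≡ 0 (mod 2), but the RHS -17 is not — no integer solution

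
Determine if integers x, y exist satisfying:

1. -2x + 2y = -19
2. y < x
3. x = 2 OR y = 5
No

Even the single constraint (-2x + 2y = -19) is infeasible over the integers.

  - -2x + 2y = -19: every term on the left is divisible by 2, so the LHS ≡ 0 (mod 2), but the RHS -19 is not — no integer solution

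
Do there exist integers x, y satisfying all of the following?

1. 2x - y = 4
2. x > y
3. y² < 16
Yes

Take x = 3, y = 2. Substituting into each constraint:
  (1) 2(3) + (-2) = 4 ✓
  (2) 3 > 2 ✓
  (3) y² = (2)² = 4, and 4 < 16 ✓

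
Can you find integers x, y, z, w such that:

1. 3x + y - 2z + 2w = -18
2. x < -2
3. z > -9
Yes

Take x = -4, y = 0, z = 3, w = 0. Substituting into each constraint:
  (1) 3(-4) + 0 - 2(3) + 2(0) = -18 ✓
  (2) -4 < -2 ✓
  (3) 3 > -9 ✓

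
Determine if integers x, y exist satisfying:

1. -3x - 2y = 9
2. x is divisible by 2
No

The full constraint system is jointly infeasible over the integers. Each constraint and what it forces:

  - -3x - 2y = 9: is a linear equation tying the variables together
  - x is divisible by 2: restricts x to multiples of 2

Modular obstruction: writing x = 2x', every remaining term of the linear equation is divisible by 2, so the left side is ≡ 0 (mod 2); but the right side 9 ≡ 1 (mod 2). No integers can satisfy it.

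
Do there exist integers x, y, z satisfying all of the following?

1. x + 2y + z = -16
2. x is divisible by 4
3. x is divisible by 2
Yes

Take x = 0, y = -8, z = 0. Substituting into each constraint:
  (1) 0 + 2(-8) + 0 = -16 ✓
  (2) 0 = 4 × 0, remainder 0 ✓
  (3) 0 = 2 × 0, remainder 0 ✓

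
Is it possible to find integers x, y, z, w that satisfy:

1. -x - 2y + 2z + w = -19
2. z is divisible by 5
Yes

Take x = 0, y = 0, z = 0, w = -19. Substituting into each constraint:
  (1) 0 - 2(0) + 2(0) + (-19) = -19 ✓
  (2) 0 = 5 × 0, remainder 0 ✓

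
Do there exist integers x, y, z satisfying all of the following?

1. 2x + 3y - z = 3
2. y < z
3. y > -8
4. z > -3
Yes

Take x = 2, y = 0, z = 1. Substituting into each constraint:
  (1) 2(2) + 3(0) + (-1) = 3 ✓
  (2) 0 < 1 ✓
  (3) 0 > -8 ✓
  (4) 1 > -3 ✓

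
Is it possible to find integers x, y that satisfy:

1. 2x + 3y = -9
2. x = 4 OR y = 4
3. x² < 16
No

The full constraint system is jointly infeasible over the integers. Each constraint and what it forces:

  - 2x + 3y = -9: is a linear equation tying the variables together
  - x = 4 OR y = 4: forces a choice: either x = 4 or y = 4
  - x² < 16: restricts x to |x| ≤ 3

Split on the disjunction (x = 4 OR y = 4):
  • If x = 4: this contradicts x² < 16, which requires |x| ≤ 3.
  • If y = 4: with y = 4, every remaining term of the linear equation is divisible by 2, so the left side is ≡ 0 (mod 2); but the right side -21 ≡ 1 (mod 2). No integers can satisfy it.
Both branches are infeasible, so the system has no integer solution.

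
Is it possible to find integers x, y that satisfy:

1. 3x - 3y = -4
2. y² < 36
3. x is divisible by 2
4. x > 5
No

Even the single constraint (3x - 3y = -4) is infeasible over the integers.

  - 3x - 3y = -4: every term on the left is divisible by 3, so the LHS ≡ 0 (mod 3), but the RHS -4 is not — no integer solution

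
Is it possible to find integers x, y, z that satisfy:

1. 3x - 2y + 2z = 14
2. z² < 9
Yes

Take x = 4, y = 0, z = 1. Substituting into each constraint:
  (1) 3(4) - 2(0) + 2(1) = 14 ✓
  (2) z² = (1)² = 1, and 1 < 9 ✓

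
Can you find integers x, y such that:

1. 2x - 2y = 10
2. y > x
No

The full constraint system is jointly infeasible over the integers. Each constraint and what it forces:

  - 2x - 2y = 10: is a linear equation tying the variables together
  - y > x: bounds one variable relative to another variable

From the equation, x − y = 5, i.e. y − x = -5; but y > x requires y − x ≥ 1. Contradiction.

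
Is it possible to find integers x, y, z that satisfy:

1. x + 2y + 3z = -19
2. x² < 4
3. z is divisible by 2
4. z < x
Yes

Take x = 1, y = -10, z = 0. Substituting into each constraint:
  (1) 1 + 2(-10) + 3(0) = -19 ✓
  (2) x² = (1)² = 1, and 1 < 4 ✓
  (3) 0 = 2 × 0, remainder 0 ✓
  (4) 0 < 1 ✓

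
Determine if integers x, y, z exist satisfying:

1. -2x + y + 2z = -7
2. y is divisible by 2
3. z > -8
No

A contradictory subset is {-2x + y + 2z = -7, y is divisible by 2}. No integer assignment can satisfy these jointly:

  - -2x + y + 2z = -7: is a linear equation tying the variables together
  - y is divisible by 2: restricts y to multiples of 2

Modular obstruction: writing y = 2y', every remaining term of the linear equation is divisible by 2, so the left side is ≡ 0 (mod 2); but the right side -7 ≡ 1 (mod 2). No integers can satisfy it.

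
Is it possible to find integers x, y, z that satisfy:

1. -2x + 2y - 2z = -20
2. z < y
Yes

Take x = 11, y = 1, z = 0. Substituting into each constraint:
  (1) -2(11) + 2(1) - 2(0) = -20 ✓
  (2) 0 < 1 ✓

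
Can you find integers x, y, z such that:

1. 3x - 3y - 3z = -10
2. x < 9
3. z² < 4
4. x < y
No

Even the single constraint (3x - 3y - 3z = -10) is infeasible over the integers.

  - 3x - 3y - 3z = -10: every term on the left is divisible by 3, so the LHS ≡ 0 (mod 3), but the RHS -10 is not — no integer solution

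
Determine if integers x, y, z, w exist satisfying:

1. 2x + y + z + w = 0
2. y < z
Yes

Take x = 0, y = -1, z = 0, w = 1. Substituting into each constraint:
  (1) 2(0) + (-1) + 0 + 1 = 0 ✓
  (2) -1 < 0 ✓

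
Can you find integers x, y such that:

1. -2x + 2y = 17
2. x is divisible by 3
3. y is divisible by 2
No

Even the single constraint (-2x + 2y = 17) is infeasible over the integers.

  - -2x + 2y = 17: every term on the left is divisible by 2, so the LHS ≡ 0 (mod 2), but the RHS 17 is not — no integer solution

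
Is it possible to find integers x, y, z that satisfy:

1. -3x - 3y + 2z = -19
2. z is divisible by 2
Yes

Take x = 5, y = 0, z = -2. Substituting into each constraint:
  (1) -3(5) - 3(0) + 2(-2) = -19 ✓
  (2) -2 = 2 × -1, remainder 0 ✓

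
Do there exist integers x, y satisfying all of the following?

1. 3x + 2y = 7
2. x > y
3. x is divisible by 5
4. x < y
No

A contradictory subset is {x > y, x < y}. No integer assignment can satisfy these jointly:

  - x > y: bounds one variable relative to another variable
  - x < y: bounds one variable relative to another variable

Direct contradiction: x > y and y > x cannot both hold.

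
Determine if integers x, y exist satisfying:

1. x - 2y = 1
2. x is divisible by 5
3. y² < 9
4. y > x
No

The full constraint system is jointly infeasible over the integers. Each constraint and what it forces:

  - x - 2y = 1: is a linear equation tying the variables together
  - x is divisible by 5: restricts x to multiples of 5
  - y² < 9: restricts y to |y| ≤ 2
  - y > x: bounds one variable relative to another variable

The bounds confine y to {-2, -1, 0, 1, 2}. For each value, substitute into the equation:
  • y = -2: the equation forces x = -3, but 5 does not divide -3.
  • y = -1: the equation forces x = -1, but 5 does not divide -1.
  • y = 0: the equation forces x = 1, but 5 does not divide 1.
  • y = 1: the equation forces x = 3, but 5 does not divide 3.
  • y = 2: the equation forces x = 5, but y > x fails since 2 ≤ 5.
Every case fails, so no integer solution exists.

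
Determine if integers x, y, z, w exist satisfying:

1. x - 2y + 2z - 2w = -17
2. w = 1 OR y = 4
Yes

Take x = 1, y = 4, z = 0, w = 5. Substituting into each constraint:
  (1) 1 - 2(4) + 2(0) - 2(5) = -17 ✓
  (2) y = 4, target 4 ✓ (second branch holds)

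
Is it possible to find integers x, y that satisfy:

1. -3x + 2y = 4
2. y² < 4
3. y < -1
No

A contradictory subset is {y² < 4, y < -1}. No integer assignment can satisfy these jointly:

  - y² < 4: restricts y to |y| ≤ 1
  - y < -1: bounds one variable relative to a constant

Direct contradiction: the bounds on y require y ≥ -1 and y ≤ -2 simultaneously, which is empty.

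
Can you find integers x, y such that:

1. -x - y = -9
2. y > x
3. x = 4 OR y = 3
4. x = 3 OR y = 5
Yes

Take x = 4, y = 5. Substituting into each constraint:
  (1) (-4) + (-5) = -9 ✓
  (2) 5 > 4 ✓
  (3) x = 4, target 4 ✓ (first branch holds)
  (4) y = 5, target 5 ✓ (second branch holds)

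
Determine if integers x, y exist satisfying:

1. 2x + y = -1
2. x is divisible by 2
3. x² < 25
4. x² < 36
Yes

Take x = 0, y = -1. Substituting into each constraint:
  (1) 2(0) + (-1) = -1 ✓
  (2) 0 = 2 × 0, remainder 0 ✓
  (3) x² = (0)² = 0, and 0 < 25 ✓
  (4) x² = (0)² = 0, and 0 < 36 ✓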